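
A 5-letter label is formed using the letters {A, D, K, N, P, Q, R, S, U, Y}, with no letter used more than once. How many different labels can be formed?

30240

With no repetition, fill the 5 letters in order: 10 choices, then 9, down to 6.
10 × 9 × 8 × 7 × 6 = 30240.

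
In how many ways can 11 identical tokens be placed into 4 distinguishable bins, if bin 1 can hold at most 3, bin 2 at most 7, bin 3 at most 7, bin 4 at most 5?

By stars and bars, unrestricted non-negative solutions to x_1+…+x_4 = 11 number C(11+3,3) = 364.
Subtract solutions that violate a single cap (substitute x_i' = x_i − (cap_i+1)): x_1 ≥ 4 gives C(10,3) = 120; x_2 ≥ 8 gives C(6,3) = 20; x_3 ≥ 8 gives C(6,3) = 20; x_4 ≥ 6 gives C(8,3) = 56. Together 216.
Add back pairs where two caps are both exceeded: 0 + 0 + 4 + 0 + 0 + 0 = 4.
By inclusion–exclusion the count is 364 − 216 + 4 = 152.

152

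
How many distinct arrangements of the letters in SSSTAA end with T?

With the last slot taken by T, it remains to arrange the other 5 letters (SSSAA).
Those 5 letters have A appearing twice and S appearing 3 times, giving (5)!/(3!·2!) = 10.

10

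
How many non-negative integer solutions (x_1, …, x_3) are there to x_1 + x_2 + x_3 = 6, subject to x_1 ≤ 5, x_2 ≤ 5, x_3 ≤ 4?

23

Without the upper bounds there are C(8,2) = 28 ways to split 6 among 3 variables.
Subtract solutions that violate a single cap (substitute x_i' = x_i − (cap_i+1)): x_1 ≥ 6 gives C(2,2) = 1; x_2 ≥ 6 gives C(2,2) = 1; x_3 ≥ 5 gives C(3,2) = 3. Together 5.
No two caps can be exceeded simultaneously, so the pair terms are all 0.
By inclusion–exclusion the count is 28 − 5 + 0 = 23.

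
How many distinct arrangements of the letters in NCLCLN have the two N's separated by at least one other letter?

60

Total arrangements of NCLCLN: 6!/(2!·2!·2!) = 90.
Arrangements with the N's together: treat NN as one letter, giving (5)!/(2!·2!) = 30.
Hence 90 − 30 = 60.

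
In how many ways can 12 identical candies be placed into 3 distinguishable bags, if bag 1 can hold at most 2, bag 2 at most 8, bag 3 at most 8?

18

Ignoring the caps, the number of non-negative solutions to x_1+…+x_3 = 12 is C(14,2) = 91.
Subtract solutions that violate a single cap (substitute x_i' = x_i − (cap_i+1)): x_1 ≥ 3 gives C(11,2) = 55; x_2 ≥ 9 gives C(5,2) = 10; x_3 ≥ 9 gives C(5,2) = 10. Together 75.
Add back pairs where two caps are both exceeded: 1 + 1 + 0 = 2.
By inclusion–exclusion the count is 91 − 75 + 2 = 18.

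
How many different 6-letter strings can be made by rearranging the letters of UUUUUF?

UUUUUF has 6 letters with U appearing 5 times.
So there are 6! / (5!) = 6 distinguishable arrangements.

6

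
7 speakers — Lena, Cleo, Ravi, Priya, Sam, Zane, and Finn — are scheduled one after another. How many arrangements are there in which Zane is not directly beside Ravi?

There are 7! = 5040 arrangements in all. If Zane and Ravi are adjacent, merging them into one block gives 2·(6)! = 1440 arrangements.
Complementary counting: 5040 − 1440 = 3600.

3600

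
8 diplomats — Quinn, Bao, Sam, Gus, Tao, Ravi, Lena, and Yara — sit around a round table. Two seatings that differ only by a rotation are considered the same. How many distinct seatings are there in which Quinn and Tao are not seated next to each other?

Without the restriction there are (7)! = 5040 seatings.
Those with Quinn next to Tao: fuse the pair into one unit and seat 7 units around a circle — 2·(6)! = 1440.
Subtracting, 5040 − 1440 = 3600.

3600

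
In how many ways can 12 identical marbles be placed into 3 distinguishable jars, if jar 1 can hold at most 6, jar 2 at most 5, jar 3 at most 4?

By stars and bars, unrestricted non-negative solutions to x_1+…+x_3 = 12 number C(12+2,2) = 91.
Subtract solutions that violate a single cap (substitute x_i' = x_i − (cap_i+1)): x_1 ≥ 7 gives C(7,2) = 21; x_2 ≥ 6 gives C(8,2) = 28; x_3 ≥ 5 gives C(9,2) = 36. Together 85.
Add back pairs where two caps are both exceeded: 0 + 1 + 3 = 4.
By inclusion–exclusion the count is 91 − 85 + 4 = 10.

10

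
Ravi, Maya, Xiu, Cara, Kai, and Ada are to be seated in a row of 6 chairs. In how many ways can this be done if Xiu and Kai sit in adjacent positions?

Glue Xiu and Kai into one block (2 internal orders), leaving 5 units to arrange in a row.
So the count is 2·(5)! = 240.

240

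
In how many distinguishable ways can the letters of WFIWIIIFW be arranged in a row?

1260

The 9 letters of WFIWIIIFW have repeats: F appearing twice, I appearing 4 times, and W appearing 3 times.
So there are 9! / (4!·3!·2!) = 1260 distinguishable arrangements.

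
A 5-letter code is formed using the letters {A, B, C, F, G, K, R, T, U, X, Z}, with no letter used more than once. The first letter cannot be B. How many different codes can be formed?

50400

The first letter has 11−1 = 10 choices (anything except B).
The remaining 4 letters are filled from the other 10 symbols without repetition: 10 × 9 × 8 × 7 = 5040.
Total: 10 × 5040 = 50400.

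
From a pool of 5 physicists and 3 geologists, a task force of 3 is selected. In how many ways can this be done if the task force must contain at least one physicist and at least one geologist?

Unrestricted: C(8,3) = 56 ways to pick any 3 of the 8.
Selections missing a whole group: no physicists → C(3,3) = 1; no geologists → C(5,3) = 10.
Both groups omitted at once is impossible, so 56 − 11 = 45.

45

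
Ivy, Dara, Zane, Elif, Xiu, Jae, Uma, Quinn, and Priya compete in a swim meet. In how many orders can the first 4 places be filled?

This is an ordered selection of 4 from 9: P(9,4).
That gives 9 × 8 × 7 × 6 = 3024.

3024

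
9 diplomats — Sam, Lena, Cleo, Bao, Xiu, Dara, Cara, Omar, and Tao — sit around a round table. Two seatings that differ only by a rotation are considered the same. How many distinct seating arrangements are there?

Around a circle, 9 distinct people have 9!/9 = (8)! = 40320 rotationally distinct seatings.

40320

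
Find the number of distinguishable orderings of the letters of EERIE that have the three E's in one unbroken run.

Treat the 3 copies of E as a single block. The multiset to arrange is then {EEE, I, R}, 3 items in all.
All 3 items are distinct, so there are (3)! = 6 arrangements.

6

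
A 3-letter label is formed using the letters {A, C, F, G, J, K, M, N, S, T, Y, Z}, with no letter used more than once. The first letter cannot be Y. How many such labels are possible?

The first letter has 12−1 = 11 choices (anything except Y).
The remaining 2 letters are filled from the other 11 symbols without repetition: 11 × 10 = 110.
Total: 11 × 110 = 1210.

1210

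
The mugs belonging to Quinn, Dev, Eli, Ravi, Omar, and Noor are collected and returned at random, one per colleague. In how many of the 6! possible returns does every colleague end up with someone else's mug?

Count assignments avoiding every fixed point. For any j of the 6 colleagues fixed to their own mug, the other 6−j can be arranged in (6−j)! ways.
By inclusion–exclusion this is Σ_{j=0}^{6} (−1)^j C(6,j)·(6−j)!.
Computing: 720 − 720 + 360 − 120 + 30 − 6 + 1 = 265.

265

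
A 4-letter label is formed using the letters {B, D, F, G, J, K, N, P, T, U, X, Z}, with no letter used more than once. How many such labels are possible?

Choose and order 4 of the 12 symbols: the first letter has 12 options, the next 11, then 10, 9.
12 × 11 × 10 × 9 = 11880.

11880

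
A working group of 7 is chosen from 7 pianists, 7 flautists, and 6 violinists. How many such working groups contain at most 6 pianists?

Split by how many pianists are chosen (0 through 6).
Sum: C(7,0)·C(13,7) + C(7,1)·C(13,6) + C(7,2)·C(13,5) + C(7,3)·C(13,4) + C(7,4)·C(13,3) + C(7,5)·C(13,2) + C(7,6)·C(13,1) = 1716 + 12012 + 27027 + 25025 + 10010 + 1638 + 91 = 77519.

77519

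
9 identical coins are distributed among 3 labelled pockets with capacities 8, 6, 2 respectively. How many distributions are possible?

Ignoring the caps, the number of non-negative solutions to x_1+…+x_3 = 9 is C(11,2) = 55.
Subtract solutions that violate a single cap (substitute x_i' = x_i − (cap_i+1)): x_1 ≥ 9 gives C(2,2) = 1; x_2 ≥ 7 gives C(4,2) = 6; x_3 ≥ 3 gives C(8,2) = 28. Together 35.
No two caps can be exceeded simultaneously, so the pair terms are all 0.
By inclusion–exclusion the count is 55 − 35 + 0 = 20.

20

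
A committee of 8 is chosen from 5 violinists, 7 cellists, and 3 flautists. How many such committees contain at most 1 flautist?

2871

Split by how many flautists are chosen (0 through 1).
Sum: C(3,0)·C(12,8) + C(3,1)·C(12,7) = 495 + 2376 = 2871.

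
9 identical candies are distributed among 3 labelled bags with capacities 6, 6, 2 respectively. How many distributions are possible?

By stars and bars, unrestricted non-negative solutions to x_1+…+x_3 = 9 number C(9+2,2) = 55.
Subtract solutions that violate a single cap (substitute x_i' = x_i − (cap_i+1)): x_1 ≥ 7 gives C(4,2) = 6; x_2 ≥ 7 gives C(4,2) = 6; x_3 ≥ 3 gives C(8,2) = 28. Together 40.
No two caps can be exceeded simultaneously, so the pair terms are all 0.
By inclusion–exclusion the count is 55 − 40 + 0 = 15.

15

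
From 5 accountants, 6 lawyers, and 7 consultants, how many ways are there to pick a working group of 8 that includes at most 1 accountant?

Split by how many accountants are chosen (0 through 1).
Sum: C(5,0)·C(13,8) + C(5,1)·C(13,7) = 1287 + 8580 = 9867.

9867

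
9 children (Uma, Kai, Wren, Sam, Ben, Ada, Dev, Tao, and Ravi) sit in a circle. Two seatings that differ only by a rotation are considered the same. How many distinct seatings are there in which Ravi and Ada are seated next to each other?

10080

Glue Ravi and Ada into a block (2 internal orders). Seating 8 units around a circle gives (7)! arrangements.
So 2 × (7)! = 2 × 5040 = 10080.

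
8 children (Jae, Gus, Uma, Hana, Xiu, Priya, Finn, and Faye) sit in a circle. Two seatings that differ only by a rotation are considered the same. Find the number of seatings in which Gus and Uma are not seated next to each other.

3600

All circular seatings of 8 people number (7)! = 5040.
Those with Gus next to Uma: fuse the pair into one unit and seat 7 units around a circle — 2·(6)! = 1440.
Subtracting, 5040 − 1440 = 3600.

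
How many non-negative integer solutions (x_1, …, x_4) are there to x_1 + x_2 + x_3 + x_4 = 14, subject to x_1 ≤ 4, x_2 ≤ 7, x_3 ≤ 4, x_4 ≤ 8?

145

By stars and bars, unrestricted non-negative solutions to x_1+…+x_4 = 14 number C(14+3,3) = 680.
Subtract solutions that violate a single cap (substitute x_i' = x_i − (cap_i+1)): x_1 ≥ 5 gives C(12,3) = 220; x_2 ≥ 8 gives C(9,3) = 84; x_3 ≥ 5 gives C(12,3) = 220; x_4 ≥ 9 gives C(8,3) = 56. Together 580.
Add back pairs where two caps are both exceeded: 4 + 35 + 1 + 4 + 0 + 1 = 45.
By inclusion–exclusion the count is 680 − 580 + 45 = 145.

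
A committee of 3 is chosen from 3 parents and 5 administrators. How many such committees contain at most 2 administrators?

46

Split by how many administrators are chosen (0 through 2).
Sum: C(5,0)·C(3,3) + C(5,1)·C(3,2) + C(5,2)·C(3,1) = 1 + 15 + 30 = 46.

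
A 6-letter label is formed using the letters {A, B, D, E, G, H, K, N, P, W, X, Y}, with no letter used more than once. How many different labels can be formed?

665280

This is a permutation of 6 out of 12: P(12,6) = 12!/6!.
12 × 11 × 10 × 9 × 8 × 7 = 665280.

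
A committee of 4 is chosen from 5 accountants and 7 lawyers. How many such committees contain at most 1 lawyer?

Split by how many lawyers are chosen (0 through 1).
Sum: C(7,0)·C(5,4) + C(7,1)·C(5,3) = 5 + 70 = 75.

75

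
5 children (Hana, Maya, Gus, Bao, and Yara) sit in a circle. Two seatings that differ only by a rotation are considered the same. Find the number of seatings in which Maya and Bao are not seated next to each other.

12

Without the restriction there are (4)! = 24 seatings.
Seatings with Maya beside Bao: treat them as a block with 2 internal orders, giving 2 × (3)! = 12.
Subtracting, 24 − 12 = 12.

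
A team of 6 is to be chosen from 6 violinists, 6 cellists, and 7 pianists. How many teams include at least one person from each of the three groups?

Unrestricted: C(19,6) = 27132 ways to pick any 6 of the 19.
Selections missing a whole group: no violinists → C(13,6) = 1716; no cellists → C(13,6) = 1716; no pianists → C(12,6) = 924.
Add back selections omitting two groups (i.e. drawn from a single group): C(6,6) + C(6,6) + C(7,6) = 9.
By inclusion–exclusion: 27132 − 4356 + 9 = 22785.

22785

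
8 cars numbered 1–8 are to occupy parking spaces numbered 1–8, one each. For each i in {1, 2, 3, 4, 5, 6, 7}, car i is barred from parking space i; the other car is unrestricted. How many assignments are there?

16687

Let Aᵢ (for 1 ≤ i ≤ 7) be the placements that put car i in its forbidden parking space. Any j of these fix j positions, leaving (8−j)! ways to fill the rest, and there are C(7,j) ways to pick which j.
By inclusion–exclusion, the number of valid placements is Σ_{j=0}^{7} (−1)^j C(7,j)·(8−j)!.
Computing: 40320 − 35280 + 15120 − 4200 + 840 − 126 + 14 − 1 = 16687.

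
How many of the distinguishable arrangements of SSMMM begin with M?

Fix M in the first position and arrange the remaining 4 letters.
Those 4 letters have M appearing twice and S appearing twice, giving (4)!/(2!·2!) = 6.

6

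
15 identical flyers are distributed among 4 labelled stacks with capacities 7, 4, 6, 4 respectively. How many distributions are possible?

76

Without the upper bounds there are C(18,3) = 816 ways to split 15 among 4 stacks.
Subtract solutions that violate a single cap (substitute x_i' = x_i − (cap_i+1)): x_1 ≥ 8 gives C(10,3) = 120; x_2 ≥ 5 gives C(13,3) = 286; x_3 ≥ 7 gives C(11,3) = 165; x_4 ≥ 5 gives C(13,3) = 286. Together 857.
Add back pairs where two caps are both exceeded: 10 + 1 + 10 + 20 + 56 + 20 = 117.
By inclusion–exclusion the count is 816 − 857 + 117 = 76.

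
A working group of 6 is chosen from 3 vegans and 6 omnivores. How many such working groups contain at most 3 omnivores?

Split by how many omnivores are chosen (0 through 3).
Sum: C(6,0)·C(3,6) + C(6,1)·C(3,5) + C(6,2)·C(3,4) + C(6,3)·C(3,3) = 0 + 0 + 0 + 20 = 20.

20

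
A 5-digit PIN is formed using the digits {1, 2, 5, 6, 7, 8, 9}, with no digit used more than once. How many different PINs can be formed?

2520

Choose and order 5 of the 7 symbols: the first digit has 7 options, the next 6, and so on down to 3.
7 × 6 × 5 × 4 × 3 = 2520.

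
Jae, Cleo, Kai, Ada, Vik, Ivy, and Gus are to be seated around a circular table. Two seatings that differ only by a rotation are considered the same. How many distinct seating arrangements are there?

Fix one person's seat to break rotational symmetry; the remaining 6 people can be arranged in (6)! = 720 ways.

720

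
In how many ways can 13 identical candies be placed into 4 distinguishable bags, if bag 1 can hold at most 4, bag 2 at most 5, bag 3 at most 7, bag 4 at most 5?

124

By stars and bars, unrestricted non-negative solutions to x_1+…+x_4 = 13 number C(13+3,3) = 560.
Subtract solutions that violate a single cap (substitute x_i' = x_i − (cap_i+1)): x_1 ≥ 5 gives C(11,3) = 165; x_2 ≥ 6 gives C(10,3) = 120; x_3 ≥ 8 gives C(8,3) = 56; x_4 ≥ 6 gives C(10,3) = 120. Together 461.
Add back pairs where two caps are both exceeded: 10 + 1 + 10 + 0 + 4 + 0 = 25.
By inclusion–exclusion the count is 560 − 461 + 25 = 124.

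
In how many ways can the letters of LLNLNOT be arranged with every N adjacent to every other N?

120

Treat the 2 copies of N as a single block. The multiset to arrange is then {NN, L, L, L, O, T}, 6 items in all.
That gives (6)!/(3!) = 120 arrangements.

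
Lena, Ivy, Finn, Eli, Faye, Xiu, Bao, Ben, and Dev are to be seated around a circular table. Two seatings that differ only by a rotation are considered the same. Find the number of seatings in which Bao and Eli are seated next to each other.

Glue Bao and Eli into a block (2 internal orders). Seating 8 units around a circle gives (7)! arrangements.
So 2 × (7)! = 2 × 5040 = 10080.

10080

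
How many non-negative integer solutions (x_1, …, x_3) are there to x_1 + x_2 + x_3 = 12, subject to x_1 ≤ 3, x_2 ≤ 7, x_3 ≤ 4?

Without the upper bounds there are C(14,2) = 91 ways to split 12 among 3 variables.
Subtract solutions that violate a single cap (substitute x_i' = x_i − (cap_i+1)): x_1 ≥ 4 gives C(10,2) = 45; x_2 ≥ 8 gives C(6,2) = 15; x_3 ≥ 5 gives C(9,2) = 36. Together 96.
Add back pairs where two caps are both exceeded: 1 + 10 + 0 = 11.
By inclusion–exclusion the count is 91 − 96 + 11 = 6.

6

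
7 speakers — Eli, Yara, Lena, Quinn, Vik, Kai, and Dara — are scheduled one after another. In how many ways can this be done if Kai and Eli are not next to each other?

There are 7! = 5040 arrangements in all. If Kai and Eli are adjacent, merging them into one block gives 2·(6)! = 1440 arrangements.
So 5040 − 1440 = 3600 arrangements keep them apart.

3600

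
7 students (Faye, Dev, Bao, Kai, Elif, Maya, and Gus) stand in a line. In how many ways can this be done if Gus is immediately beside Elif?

Glue Gus and Elif into one block (2 internal orders), leaving 6 units to arrange in a row.
So the count is 2·(6)! = 1440.

1440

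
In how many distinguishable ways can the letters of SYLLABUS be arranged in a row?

SYLLABUS has 8 letters with L appearing twice and S appearing twice.
So there are 8! / (2!·2!) = 10080 distinguishable arrangements.

10080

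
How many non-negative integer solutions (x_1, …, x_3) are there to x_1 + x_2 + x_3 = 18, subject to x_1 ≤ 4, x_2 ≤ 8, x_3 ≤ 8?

By stars and bars, unrestricted non-negative solutions to x_1+…+x_3 = 18 number C(18+2,2) = 190.
Subtract solutions that violate a single cap (substitute x_i' = x_i − (cap_i+1)): x_1 ≥ 5 gives C(15,2) = 105; x_2 ≥ 9 gives C(11,2) = 55; x_3 ≥ 9 gives C(11,2) = 55. Together 215.
Add back pairs where two caps are both exceeded: 15 + 15 + 1 = 31.
By inclusion–exclusion the count is 190 − 215 + 31 = 6.

6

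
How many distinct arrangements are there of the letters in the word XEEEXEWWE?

756

XEEEXEWWE has 9 letters with E appearing 5 times, W appearing twice, and X appearing twice.
So there are 9! / (5!·2!·2!) = 756 distinguishable arrangements.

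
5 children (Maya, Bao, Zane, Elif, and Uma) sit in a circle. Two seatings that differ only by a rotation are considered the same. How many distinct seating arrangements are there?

Seat Maya anywhere (absorbing the rotational symmetry), then permute the other 4: (4)! = 24.

24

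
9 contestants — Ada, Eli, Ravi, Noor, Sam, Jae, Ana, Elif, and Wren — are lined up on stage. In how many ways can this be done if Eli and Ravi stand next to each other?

80640

Glue Eli and Ravi into one block (2 internal orders), leaving 8 units to arrange in a row.
So the count is 2·(8)! = 80640.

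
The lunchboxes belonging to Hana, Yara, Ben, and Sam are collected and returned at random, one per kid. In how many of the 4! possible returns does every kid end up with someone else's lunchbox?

9

Count assignments avoiding every fixed point. For any j of the 4 kids fixed to their own lunchbox, the other 4−j can be arranged in (4−j)! ways.
By inclusion–exclusion this is Σ_{j=0}^{4} (−1)^j C(4,j)·(4−j)!.
Computing: 24 − 24 + 12 − 4 + 1 = 9.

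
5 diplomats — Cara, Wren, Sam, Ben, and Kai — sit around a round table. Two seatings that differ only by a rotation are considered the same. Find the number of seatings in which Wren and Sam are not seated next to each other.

All circular seatings of 5 people number (4)! = 24.
Seatings with Wren beside Sam: treat them as a block with 2 internal orders, giving 2 × (3)! = 12.
Subtracting, 24 − 12 = 12.

12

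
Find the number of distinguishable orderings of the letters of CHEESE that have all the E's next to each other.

Treat the 3 copies of E as a single block. The multiset to arrange is then {EEE, C, H, S}, 4 items in all.
All 4 items are distinct, so there are (4)! = 24 arrangements.

24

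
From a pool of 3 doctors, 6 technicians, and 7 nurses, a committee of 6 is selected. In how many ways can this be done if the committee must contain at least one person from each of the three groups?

With no constraint there are C(16,6) = 8008 possible selections.
Selections missing a whole group: no doctors → C(13,6) = 1716; no technicians → C(10,6) = 210; no nurses → C(9,6) = 84.
Add back selections omitting two groups (i.e. drawn from a single group): C(3,6) + C(6,6) + C(7,6) = 8.
By inclusion–exclusion: 8008 − 2010 + 8 = 6006.

6006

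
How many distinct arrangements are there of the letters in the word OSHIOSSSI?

3780

Letter multiplicities in OSHIOSSSI: H×1, I×2, O×2, S×4.
Dividing 9! = 362880 by 4!·2!·2! = 96 for the repeated letters gives 3780.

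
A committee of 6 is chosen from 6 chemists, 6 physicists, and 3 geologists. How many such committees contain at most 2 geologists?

Split by how many geologists are chosen (0 through 2).
Sum: C(3,0)·C(12,6) + C(3,1)·C(12,5) + C(3,2)·C(12,4) = 924 + 2376 + 1485 = 4785.

4785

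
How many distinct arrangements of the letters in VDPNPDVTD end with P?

With the last slot taken by P, it remains to arrange the other 8 letters (VDNPDVTD).
Those 8 letters have D appearing 3 times and V appearing twice, giving (8)!/(3!·2!) = 3360.

3360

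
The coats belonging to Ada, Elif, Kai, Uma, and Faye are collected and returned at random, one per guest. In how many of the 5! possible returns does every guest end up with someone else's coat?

Let Aᵢ be the assignments in which guest i gets their own coat. We want the size of the complement of A₁∪…∪A_5.
By inclusion–exclusion this is Σ_{j=0}^{5} (−1)^j C(5,j)·(5−j)!.
Computing: 120 − 120 + 60 − 20 + 5 − 1 = 44.

44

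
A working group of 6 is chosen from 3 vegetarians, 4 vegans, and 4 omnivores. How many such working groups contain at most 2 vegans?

301

Split by how many vegans are chosen (0 through 2).
Sum: C(4,0)·C(7,6) + C(4,1)·C(7,5) + C(4,2)·C(7,4) = 7 + 84 + 210 = 301.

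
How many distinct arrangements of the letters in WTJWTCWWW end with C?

168

Fix C in the last position and arrange the remaining 8 letters.
Those 8 letters have T appearing twice and W appearing 5 times, giving (8)!/(5!·2!) = 168.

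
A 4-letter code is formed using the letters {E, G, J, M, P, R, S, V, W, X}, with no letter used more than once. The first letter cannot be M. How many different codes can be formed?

4536

The first letter has 10−1 = 9 choices (anything except M).
The remaining 3 letters are filled from the other 9 symbols without repetition: 9 × 8 × 7 = 504.
Total: 9 × 504 = 4536.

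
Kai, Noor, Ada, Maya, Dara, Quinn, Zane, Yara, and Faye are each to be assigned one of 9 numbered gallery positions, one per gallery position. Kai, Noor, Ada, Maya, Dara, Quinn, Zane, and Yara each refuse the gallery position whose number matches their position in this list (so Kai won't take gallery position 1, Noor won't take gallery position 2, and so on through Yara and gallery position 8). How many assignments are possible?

Let Aᵢ (for 1 ≤ i ≤ 8) be the placements that put person i in their forbidden gallery position. Any j of these fix j positions, leaving (9−j)! ways to fill the rest, and there are C(8,j) ways to pick which j.
By inclusion–exclusion, the number of valid placements is Σ_{j=0}^{8} (−1)^j C(8,j)·(9−j)!.
Computing: 362880 − 322560 + 141120 − 40320 + 8400 − 1344 + 168 − 16 + 1 = 148329.

148329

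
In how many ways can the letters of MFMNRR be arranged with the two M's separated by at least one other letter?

There are 6!/(2!·2!) = 180 arrangements of MFMNRR in total.
If the two M's are adjacent, glue them into one block, leaving 5 items to arrange: (5)!/(2!) = 60 ways.
Subtracting, 180 − 60 = 120 arrangements keep the M's apart.

120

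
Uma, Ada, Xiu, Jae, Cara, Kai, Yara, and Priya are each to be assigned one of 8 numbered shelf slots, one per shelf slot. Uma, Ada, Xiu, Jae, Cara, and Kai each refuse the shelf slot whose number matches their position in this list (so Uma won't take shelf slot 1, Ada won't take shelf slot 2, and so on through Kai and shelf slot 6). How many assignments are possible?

18806

Let Aᵢ (for 1 ≤ i ≤ 6) be the placements that put person i in their forbidden shelf slot. Any j of these fix j positions, leaving (8−j)! ways to fill the rest, and there are C(6,j) ways to pick which j.
By inclusion–exclusion, the number of valid placements is Σ_{j=0}^{6} (−1)^j C(6,j)·(8−j)!.
Computing: 40320 − 30240 + 10800 − 2400 + 360 − 36 + 2 = 18806.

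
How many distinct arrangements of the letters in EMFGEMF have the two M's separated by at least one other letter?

450

There are 7!/(2!·2!·2!) = 630 arrangements of EMFGEMF in total.
If the two M's are adjacent, glue them into one block, leaving 6 items to arrange: (6)!/(2!·2!) = 180 ways.
Subtracting, 630 − 180 = 450 arrangements keep the M's apart.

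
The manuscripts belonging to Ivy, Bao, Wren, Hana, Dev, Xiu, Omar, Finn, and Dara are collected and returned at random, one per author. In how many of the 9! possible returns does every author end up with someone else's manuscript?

133496

Count assignments avoiding every fixed point. For any j of the 9 authors fixed to their own manuscript, the other 9−j can be arranged in (9−j)! ways.
By inclusion–exclusion this is Σ_{j=0}^{9} (−1)^j C(9,j)·(9−j)!.
Computing: 362880 − 362880 + 181440 − 60480 + 15120 − 3024 + 504 − 72 + 9 − 1 = 133496.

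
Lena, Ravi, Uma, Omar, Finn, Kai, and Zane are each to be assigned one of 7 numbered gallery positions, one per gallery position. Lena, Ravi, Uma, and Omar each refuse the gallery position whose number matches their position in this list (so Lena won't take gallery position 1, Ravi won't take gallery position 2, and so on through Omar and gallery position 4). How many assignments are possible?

2790

Let Aᵢ (for 1 ≤ i ≤ 4) be the placements that put person i in their forbidden gallery position. Any j of these fix j positions, leaving (7−j)! ways to fill the rest, and there are C(4,j) ways to pick which j.
By inclusion–exclusion, the number of valid placements is Σ_{j=0}^{4} (−1)^j C(4,j)·(7−j)!.
Computing: 5040 − 2880 + 720 − 96 + 6 = 2790.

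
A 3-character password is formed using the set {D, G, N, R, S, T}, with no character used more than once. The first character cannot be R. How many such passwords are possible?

The first character has 6−1 = 5 choices (anything except R).
The remaining 2 characters are filled from the other 5 symbols without repetition: 5 × 4 = 20.
Total: 5 × 20 = 100.

100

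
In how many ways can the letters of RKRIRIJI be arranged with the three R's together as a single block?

Treat the 3 copies of R as a single block. The multiset to arrange is then {RRR, I, I, I, J, K}, 6 items in all.
That gives (6)!/(3!) = 120 arrangements.

120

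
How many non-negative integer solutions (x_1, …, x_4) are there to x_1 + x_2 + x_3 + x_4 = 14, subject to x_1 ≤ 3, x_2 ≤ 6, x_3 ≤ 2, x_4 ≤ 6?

19

By stars and bars, unrestricted non-negative solutions to x_1+…+x_4 = 14 number C(14+3,3) = 680.
Subtract solutions that violate a single cap (substitute x_i' = x_i − (cap_i+1)): x_1 ≥ 4 gives C(13,3) = 286; x_2 ≥ 7 gives C(10,3) = 120; x_3 ≥ 3 gives C(14,3) = 364; x_4 ≥ 7 gives C(10,3) = 120. Together 890.
Add back pairs where two caps are both exceeded: 20 + 120 + 20 + 35 + 1 + 35 = 231.
Subtract triples: 1 + 0 + 1 + 0 = 2.
By inclusion–exclusion the count is 680 − 890 + 231 − 2 = 19.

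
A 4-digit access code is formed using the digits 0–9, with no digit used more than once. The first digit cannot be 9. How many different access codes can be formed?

4536

The first digit has 10−1 = 9 choices (anything except 9).
The remaining 3 digits are filled from the other 9 symbols without repetition: 9 × 8 × 7 = 504.
Total: 9 × 504 = 4536.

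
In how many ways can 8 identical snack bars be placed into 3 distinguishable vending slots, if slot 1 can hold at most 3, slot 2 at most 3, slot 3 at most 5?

Ignoring the caps, the number of non-negative solutions to x_1+…+x_3 = 8 is C(10,2) = 45.
Subtract solutions that violate a single cap (substitute x_i' = x_i − (cap_i+1)): x_1 ≥ 4 gives C(6,2) = 15; x_2 ≥ 4 gives C(6,2) = 15; x_3 ≥ 6 gives C(4,2) = 6. Together 36.
Add back pairs where two caps are both exceeded: 1 + 0 + 0 = 1.
By inclusion–exclusion the count is 45 − 36 + 1 = 10.

10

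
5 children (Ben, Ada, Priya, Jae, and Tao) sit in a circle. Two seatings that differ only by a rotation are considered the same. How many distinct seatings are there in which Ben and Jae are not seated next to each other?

12

Without the restriction there are (4)! = 24 seatings.
Seatings with Ben beside Jae: treat them as a block with 2 internal orders, giving 2 × (3)! = 12.
Subtracting, 24 − 12 = 12.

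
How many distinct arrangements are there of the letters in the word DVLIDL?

180

The 6 letters of DVLIDL have repeats: D appearing twice and L appearing twice.
The number of distinct arrangements is 6!/(2!·2!) = 720/4 = 180.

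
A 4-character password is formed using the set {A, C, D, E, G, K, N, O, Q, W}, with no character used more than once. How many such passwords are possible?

With no repetition, fill the 4 characters in order: 10 choices, then 9, down to 7.
10 × 9 × 8 × 7 = 5040.

5040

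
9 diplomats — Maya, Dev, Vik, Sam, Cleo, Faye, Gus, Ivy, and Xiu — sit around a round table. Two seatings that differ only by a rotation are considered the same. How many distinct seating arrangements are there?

Around a circle, 9 distinct people have 9!/9 = (8)! = 40320 rotationally distinct seatings.

40320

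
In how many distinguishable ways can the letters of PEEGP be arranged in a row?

Letter multiplicities in PEEGP: E×2, G×1, P×2.
So there are 5! / (2!·2!) = 30 distinguishable arrangements.

30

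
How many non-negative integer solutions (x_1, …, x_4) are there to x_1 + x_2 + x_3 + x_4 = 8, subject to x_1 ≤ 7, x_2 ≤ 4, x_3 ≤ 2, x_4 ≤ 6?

85

By stars and bars, unrestricted non-negative solutions to x_1+…+x_4 = 8 number C(8+3,3) = 165.
Subtract solutions that violate a single cap (substitute x_i' = x_i − (cap_i+1)): x_1 ≥ 8 gives C(3,3) = 1; x_2 ≥ 5 gives C(6,3) = 20; x_3 ≥ 3 gives C(8,3) = 56; x_4 ≥ 7 gives C(4,3) = 4. Together 81.
Add back pairs where two caps are both exceeded: 0 + 0 + 0 + 1 + 0 + 0 = 1.
By inclusion–exclusion the count is 165 − 81 + 1 = 85.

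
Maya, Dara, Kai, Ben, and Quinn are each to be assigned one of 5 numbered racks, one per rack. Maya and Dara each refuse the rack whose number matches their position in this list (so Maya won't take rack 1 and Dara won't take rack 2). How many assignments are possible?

78

Let Aᵢ (for i ∈ {1, 2}) be the placements that put person i in their forbidden rack. Any j of these fix j positions, leaving (5−j)! ways to fill the rest, and there are C(2,j) ways to pick which j.
By inclusion–exclusion, the number of valid placements is Σ_{j=0}^{2} (−1)^j C(2,j)·(5−j)!.
Computing: 120 − 48 + 6 = 78.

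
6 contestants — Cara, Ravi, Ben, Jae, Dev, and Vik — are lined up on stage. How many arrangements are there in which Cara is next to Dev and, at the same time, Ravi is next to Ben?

96

Treat {Cara,Dev} as one block (2 orders) and {Ravi,Ben} as another (2 orders).
That leaves 4 units to arrange: 2 × 2 × 4! = 4 × 24 = 96.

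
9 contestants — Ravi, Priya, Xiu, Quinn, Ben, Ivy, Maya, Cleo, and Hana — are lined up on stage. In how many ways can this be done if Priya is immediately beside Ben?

80640

Treat {Priya, Ben} as a single unit. There are 8 units to order, and the pair itself can be ordered 2 ways.
That gives 2 × 8! = 2 × 40320 = 80640.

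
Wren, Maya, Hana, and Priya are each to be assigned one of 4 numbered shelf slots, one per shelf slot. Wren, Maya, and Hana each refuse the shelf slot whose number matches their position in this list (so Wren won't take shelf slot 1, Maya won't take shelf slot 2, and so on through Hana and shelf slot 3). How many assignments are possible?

11

Let Aᵢ (for i ∈ {1, 2, 3}) be the placements that put person i in their forbidden shelf slot. Any j of these fix j positions, leaving (4−j)! ways to fill the rest, and there are C(3,j) ways to pick which j.
By inclusion–exclusion, the number of valid placements is Σ_{j=0}^{3} (−1)^j C(3,j)·(4−j)!.
Computing: 24 − 18 + 6 − 1 = 11.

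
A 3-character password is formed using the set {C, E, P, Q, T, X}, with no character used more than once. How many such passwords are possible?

120

With no repetition, fill the 3 characters in order: 6 choices, then 5, down to 4.
That product is 6 × 5 × 4 = 120.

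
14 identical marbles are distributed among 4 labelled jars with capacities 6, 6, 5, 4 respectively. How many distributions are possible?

104

By stars and bars, unrestricted non-negative solutions to x_1+…+x_4 = 14 number C(14+3,3) = 680.
Subtract solutions that violate a single cap (substitute x_i' = x_i − (cap_i+1)): x_1 ≥ 7 gives C(10,3) = 120; x_2 ≥ 7 gives C(10,3) = 120; x_3 ≥ 6 gives C(11,3) = 165; x_4 ≥ 5 gives C(12,3) = 220. Together 625.
Add back pairs where two caps are both exceeded: 1 + 4 + 10 + 4 + 10 + 20 = 49.
By inclusion–exclusion the count is 680 − 625 + 49 = 104.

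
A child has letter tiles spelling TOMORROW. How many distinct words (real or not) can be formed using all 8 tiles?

The 8 letters of TOMORROW have repeats: O appearing 3 times and R appearing twice.
Dividing 8! = 40320 by 3!·2! = 12 for the repeated letters gives 3360.

3360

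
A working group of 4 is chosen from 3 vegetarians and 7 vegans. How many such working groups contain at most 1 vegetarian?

140

Split by how many vegetarians are chosen (0 through 1).
Sum: C(3,0)·C(7,4) + C(3,1)·C(7,3) = 35 + 105 = 140.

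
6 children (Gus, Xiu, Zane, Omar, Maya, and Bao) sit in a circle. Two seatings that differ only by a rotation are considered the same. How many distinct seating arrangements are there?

120

Fix one person's seat to break rotational symmetry; the remaining 5 people can be arranged in (5)! = 120 ways.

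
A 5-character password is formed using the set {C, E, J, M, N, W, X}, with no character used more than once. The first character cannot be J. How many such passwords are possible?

2160

The first character has 7−1 = 6 choices (anything except J).
The remaining 4 characters are filled from the other 6 symbols without repetition: 6 × 5 × 4 × 3 = 360.
Total: 6 × 360 = 2160.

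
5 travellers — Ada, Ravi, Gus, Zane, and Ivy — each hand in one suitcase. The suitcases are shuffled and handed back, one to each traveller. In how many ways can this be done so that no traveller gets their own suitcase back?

Let Aᵢ be the assignments in which traveller i gets their own suitcase. We want the size of the complement of A₁∪…∪A_5.
By inclusion–exclusion this is Σ_{j=0}^{5} (−1)^j C(5,j)·(5−j)!.
Computing: 120 − 120 + 60 − 20 + 5 − 1 = 44.

44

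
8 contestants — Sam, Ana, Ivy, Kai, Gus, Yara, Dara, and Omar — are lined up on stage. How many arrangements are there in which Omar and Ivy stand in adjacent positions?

10080

Treat {Omar, Ivy} as a single unit. There are 7 units to order, and the pair itself can be ordered 2 ways.
So the count is 2·(7)! = 10080.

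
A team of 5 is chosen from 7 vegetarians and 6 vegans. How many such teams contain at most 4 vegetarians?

1266

Split by how many vegetarians are chosen (0 through 4).
Sum: C(7,0)·C(6,5) + C(7,1)·C(6,4) + C(7,2)·C(6,3) + C(7,3)·C(6,2) + C(7,4)·C(6,1) = 6 + 105 + 420 + 525 + 210 = 1266.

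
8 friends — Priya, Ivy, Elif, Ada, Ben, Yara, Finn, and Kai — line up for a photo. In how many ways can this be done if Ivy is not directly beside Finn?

30240

There are 8! = 40320 arrangements in all. If Ivy and Finn are adjacent, merging them into one block gives 2·(7)! = 10080 arrangements.
Complementary counting: 40320 − 10080 = 30240.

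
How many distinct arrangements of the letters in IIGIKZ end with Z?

20

With the last slot taken by Z, it remains to arrange the other 5 letters (IIGIK).
Those 5 letters have I appearing 3 times, giving (5)!/(3!) = 20.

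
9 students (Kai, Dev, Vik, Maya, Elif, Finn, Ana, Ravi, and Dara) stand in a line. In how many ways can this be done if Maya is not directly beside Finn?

Of the 9! = 362880 arrangements, those with Maya and Finn adjacent number 2 × 8! = 80640 (treat the pair as a block with 2 internal orders).
So 362880 − 80640 = 282240 arrangements keep them apart.

282240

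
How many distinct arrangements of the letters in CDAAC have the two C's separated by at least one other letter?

There are 5!/(2!·2!) = 30 arrangements of CDAAC in total.
Arrangements with the C's together: treat CC as one letter, giving (4)!/(2!) = 12.
Hence 30 − 12 = 18.

18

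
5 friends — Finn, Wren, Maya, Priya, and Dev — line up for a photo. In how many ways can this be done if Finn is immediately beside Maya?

48

Treat {Finn, Maya} as a single unit. There are 4 units to order, and the pair itself can be ordered 2 ways.
That gives 2 × 4! = 2 × 24 = 48.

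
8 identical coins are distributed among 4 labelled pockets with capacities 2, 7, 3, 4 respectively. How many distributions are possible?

Without the upper bounds there are C(11,3) = 165 ways to split 8 among 4 pockets.
Subtract solutions that violate a single cap (substitute x_i' = x_i − (cap_i+1)): x_1 ≥ 3 gives C(8,3) = 56; x_2 ≥ 8 gives C(3,3) = 1; x_3 ≥ 4 gives C(7,3) = 35; x_4 ≥ 5 gives C(6,3) = 20. Together 112.
Add back pairs where two caps are both exceeded: 0 + 4 + 1 + 0 + 0 + 0 = 5.
By inclusion–exclusion the count is 165 − 112 + 5 = 58.

58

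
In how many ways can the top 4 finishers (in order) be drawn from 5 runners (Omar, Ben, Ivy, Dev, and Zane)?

120

This is an ordered selection of 4 from 5: P(5,4).
That gives 5 × 4 × 3 × 2 = 120.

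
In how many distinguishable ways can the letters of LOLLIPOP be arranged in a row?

Letter multiplicities in LOLLIPOP: I×1, L×3, O×2, P×2.
The number of distinct arrangements is 8!/(3!·2!·2!) = 40320/24 = 1680.

1680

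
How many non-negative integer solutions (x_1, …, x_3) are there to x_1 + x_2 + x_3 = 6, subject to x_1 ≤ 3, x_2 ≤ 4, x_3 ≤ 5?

Ignoring the caps, the number of non-negative solutions to x_1+…+x_3 = 6 is C(8,2) = 28.
Subtract solutions that violate a single cap (substitute x_i' = x_i − (cap_i+1)): x_1 ≥ 4 gives C(4,2) = 6; x_2 ≥ 5 gives C(3,2) = 3; x_3 ≥ 6 gives C(2,2) = 1. Together 10.
No two caps can be exceeded simultaneously, so the pair terms are all 0.
By inclusion–exclusion the count is 28 − 10 + 0 = 18.

18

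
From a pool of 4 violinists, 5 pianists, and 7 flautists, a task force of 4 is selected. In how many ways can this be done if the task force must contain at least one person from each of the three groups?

With no constraint there are C(16,4) = 1820 possible selections.
Selections missing a whole group: no violinists → C(12,4) = 495; no pianists → C(11,4) = 330; no flautists → C(9,4) = 126.
Add back selections omitting two groups (i.e. drawn from a single group): C(4,4) + C(5,4) + C(7,4) = 41.
By inclusion–exclusion: 1820 − 951 + 41 = 910.

910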